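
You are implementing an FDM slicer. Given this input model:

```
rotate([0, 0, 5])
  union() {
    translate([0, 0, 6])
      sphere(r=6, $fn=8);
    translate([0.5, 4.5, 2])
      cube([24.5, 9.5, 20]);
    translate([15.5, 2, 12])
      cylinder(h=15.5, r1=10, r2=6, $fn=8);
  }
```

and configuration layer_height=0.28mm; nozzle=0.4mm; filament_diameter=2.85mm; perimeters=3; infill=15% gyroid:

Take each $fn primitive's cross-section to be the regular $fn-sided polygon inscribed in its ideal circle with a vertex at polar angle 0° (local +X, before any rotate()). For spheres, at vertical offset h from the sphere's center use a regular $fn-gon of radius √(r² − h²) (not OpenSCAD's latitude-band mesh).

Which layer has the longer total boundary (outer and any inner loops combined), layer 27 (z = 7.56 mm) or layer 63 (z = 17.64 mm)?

layer 27 (z = 7.56 mm)

Layer 27 (z = 7.56): the sphere: section is a regular 8-gon, circumradius = √(r²−h²) = √(6²−1.56²) = 5.794 (perimeter = 2·8·5.794·sin(180°/8) = 35.47 mm); the cube at (0.5, 4.5) is present — its section is the full 24.5×9.5 rectangle (perimeter 68.00 mm); the cone at (15.5, 2) does not reach this height (z outside [12, 27.5]); Merging all regions: the regions partially overlap (shared area 1.43 mm²), so the edge portions inside another operand are dropped and the merged outline is re-measured after clipping — boundary = 96.93 mm; (whole slice rotated 5° about Z — lengths, areas and connectivity unchanged). So its perimeter = 96.93 mm. Layer 63 (z = 17.64): the sphere is absent (|z−center|=11.640 > r=6); the cube at (0.5, 4.5) (footprint 24.5×9.5) is included at this height (perimeter 68.00 mm); the cone at (15.5, 2): at t=0.364 of its height the radius interpolates to r₁+(r₂−r₁)t = 8.545, giving a regular 8-gon of that circumradius (perimeter = 2·8·8.545·sin(180°/8) = 52.32 mm); Combining (union): the regions partially overlap (shared area 63.12 mm²), so the edge portions inside another operand are dropped and the merged outline is re-measured after clipping — boundary = 84.55 mm; (rotated 5° about Z; rotation is an isometry so areas/perimeters/island counts are preserved). So its perimeter = 84.55 mm. Layer 27 is larger (96.93 vs 84.55 mm).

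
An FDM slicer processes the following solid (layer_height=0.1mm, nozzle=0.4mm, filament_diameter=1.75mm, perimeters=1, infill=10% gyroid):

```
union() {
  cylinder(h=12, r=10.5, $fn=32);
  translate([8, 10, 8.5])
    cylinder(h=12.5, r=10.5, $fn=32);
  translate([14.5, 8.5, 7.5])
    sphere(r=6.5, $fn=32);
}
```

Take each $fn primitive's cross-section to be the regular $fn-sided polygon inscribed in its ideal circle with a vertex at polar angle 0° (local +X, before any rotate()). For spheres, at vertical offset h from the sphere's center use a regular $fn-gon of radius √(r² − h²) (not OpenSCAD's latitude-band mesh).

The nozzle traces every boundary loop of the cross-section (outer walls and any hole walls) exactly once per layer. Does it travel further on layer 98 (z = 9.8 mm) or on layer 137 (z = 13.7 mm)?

Layer 98 (z = 9.8): the cylinder: section is a regular 32-gon, circumradius r=10.5 (perimeter = 2·32·10.500·sin(180°/32) = 65.87 mm); the r=10.5 cylinder at (8, 10) contributes a regular 32-gon of circumradius 10.5 (perimeter = 2·32·10.500·sin(180°/32) = 65.87 mm); the r=6.5 sphere at (14.5, 8.5) contributes a regular 32-gon of circumradius √(6.5²−2.3²) = 6.079 (perimeter = 2·32·6.079·sin(180°/32) = 38.14 mm); Combining (union): the regions partially overlap (shared area 189.66 mm²), so the edge portions inside another operand are dropped and the merged outline is re-measured after clipping — boundary = 96.14 mm. So its perimeter = 96.14 mm. Layer 137 (z = 13.7): the cylinder is not intersected at this z (z outside [0, 12]); the r=10.5 cylinder at (8, 10) contributes a regular 32-gon of circumradius 10.5 (perimeter = 2·32·10.500·sin(180°/32) = 65.87 mm); the r=6.5 sphere at (14.5, 8.5) contributes a regular 32-gon of circumradius √(6.5²−6.2²) = 1.952 (perimeter = 2·32·1.952·sin(180°/32) = 12.24 mm); Taking the union: the r=6.5 sphere at (14.5, 8.5) lies entirely inside the r=10.5 cylinder at (8, 10), so the union is just the r=10.5 cylinder at (8, 10) — boundary = 65.87 mm. So its perimeter = 65.87 mm. Layer 98 is larger (96.14 vs 65.87 mm).

layer 98 (z = 9.8 mm)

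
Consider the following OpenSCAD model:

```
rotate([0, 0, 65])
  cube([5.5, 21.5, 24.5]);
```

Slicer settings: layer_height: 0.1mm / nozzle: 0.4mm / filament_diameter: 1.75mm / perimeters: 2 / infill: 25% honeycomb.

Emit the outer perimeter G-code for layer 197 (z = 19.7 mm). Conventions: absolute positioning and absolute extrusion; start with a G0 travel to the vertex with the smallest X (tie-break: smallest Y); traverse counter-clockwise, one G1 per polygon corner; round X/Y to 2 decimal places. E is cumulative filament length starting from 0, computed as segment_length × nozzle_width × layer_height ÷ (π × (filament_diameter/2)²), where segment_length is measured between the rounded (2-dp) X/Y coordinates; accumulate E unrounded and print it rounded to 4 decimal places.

At z = 19.7 mm: the cube (footprint 5.5×21.5) is included at this height; (whole slice rotated 65° about Z — lengths, areas and connectivity unchanged). The outline is a single polygon with 4 vertices. Extrusion per mm of travel: 0.4 × 0.1 / (π × 0.875²) = 0.016630. Accumulating E over each segment gives final E = 0.8979.

G0 X-19.49 Y9.09 Z19.70
G1 X0.00 Y0.00 E0.3576
G1 X2.32 Y4.98 E0.4490
G1 X-17.16 Y14.07 E0.8065
G1 X-19.49 Y9.09 E0.8979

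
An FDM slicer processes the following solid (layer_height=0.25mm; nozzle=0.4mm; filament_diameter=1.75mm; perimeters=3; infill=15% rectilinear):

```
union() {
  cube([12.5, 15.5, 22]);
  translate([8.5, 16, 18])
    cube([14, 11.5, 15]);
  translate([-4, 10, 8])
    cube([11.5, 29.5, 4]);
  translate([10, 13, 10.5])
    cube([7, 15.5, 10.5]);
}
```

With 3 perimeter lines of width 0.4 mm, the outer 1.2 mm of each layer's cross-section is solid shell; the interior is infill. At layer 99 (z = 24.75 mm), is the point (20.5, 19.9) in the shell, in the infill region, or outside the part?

At z = 24.75 mm: the cube does not reach this height (z outside [0, 22]); the cube at (8.5, 16) is present — its section is the full 14×11.5 rectangle; the cube at (-4, 10) does not reach this height (z outside [8, 12]); the cube at (10, 13) is not intersected at this z (z outside [10.5, 21]); Taking the union: only the 14×11.5 cube at (8.5, 16) is present, so the union is just that shape — 1 connected region. Overall, the cross-section is a single solid region. The nearest boundary edge runs (22.50, 16.00)→(22.50, 27.50); distance from the point to it = 2.00 mm. The point is inside the cross-section and 2.00 mm from the nearest boundary — more than the 1.2 mm shell width (3 × 0.4), so it's in the infill interior.

infill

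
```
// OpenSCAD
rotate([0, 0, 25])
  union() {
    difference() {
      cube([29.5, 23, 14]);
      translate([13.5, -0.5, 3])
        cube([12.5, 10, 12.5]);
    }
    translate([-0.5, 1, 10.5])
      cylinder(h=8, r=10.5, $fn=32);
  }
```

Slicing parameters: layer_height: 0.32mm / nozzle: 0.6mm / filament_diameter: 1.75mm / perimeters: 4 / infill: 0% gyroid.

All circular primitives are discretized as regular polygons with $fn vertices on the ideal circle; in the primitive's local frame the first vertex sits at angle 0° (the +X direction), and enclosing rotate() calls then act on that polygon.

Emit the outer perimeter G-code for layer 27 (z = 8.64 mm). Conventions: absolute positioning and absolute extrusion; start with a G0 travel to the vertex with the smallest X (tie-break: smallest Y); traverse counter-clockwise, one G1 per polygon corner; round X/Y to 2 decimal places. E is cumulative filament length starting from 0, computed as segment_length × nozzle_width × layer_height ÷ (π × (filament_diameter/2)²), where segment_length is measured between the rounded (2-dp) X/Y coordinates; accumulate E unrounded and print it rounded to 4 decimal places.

At z = 8.64 mm: the cube (footprint 29.5×23) is included at this height; the 12.5×10 cube at (13.5, -0.5) contributes its full rectangle; Subtracting the remaining from the first: starting from the 29.5×23 cube, the 12.5×10 cube at (13.5, -0.5) partially overlaps it — only the 118.75 mm² overlap (of its 125.00 mm²) is removed, clipping the outline — 1 connected region; the cylinder at (-0.5, 1) is absent (z outside [10.5, 18.5]); Combining (union): only the result so far is present, so the union is just that shape — 1 connected region; (rotated 25° about Z; rotation is an isometry so areas/perimeters/island counts are preserved). The outline is a single polygon with 8 vertices. Extrusion per mm of travel: 0.6 × 0.32 / (π × 0.875²) = 0.079824. Accumulating E over each segment gives final E = 9.8993.

G0 X-9.72 Y20.85 Z8.64
G1 X0.00 Y0.00 E1.8363
G1 X12.24 Y5.71 E2.9144
G1 X8.22 Y14.32 E3.6730
G1 X19.55 Y19.60 E4.6707
G1 X23.56 Y10.99 E5.4289
G1 X26.74 Y12.47 E5.7089
G1 X17.02 Y33.31 E7.5445
G1 X-9.72 Y20.85 E9.8993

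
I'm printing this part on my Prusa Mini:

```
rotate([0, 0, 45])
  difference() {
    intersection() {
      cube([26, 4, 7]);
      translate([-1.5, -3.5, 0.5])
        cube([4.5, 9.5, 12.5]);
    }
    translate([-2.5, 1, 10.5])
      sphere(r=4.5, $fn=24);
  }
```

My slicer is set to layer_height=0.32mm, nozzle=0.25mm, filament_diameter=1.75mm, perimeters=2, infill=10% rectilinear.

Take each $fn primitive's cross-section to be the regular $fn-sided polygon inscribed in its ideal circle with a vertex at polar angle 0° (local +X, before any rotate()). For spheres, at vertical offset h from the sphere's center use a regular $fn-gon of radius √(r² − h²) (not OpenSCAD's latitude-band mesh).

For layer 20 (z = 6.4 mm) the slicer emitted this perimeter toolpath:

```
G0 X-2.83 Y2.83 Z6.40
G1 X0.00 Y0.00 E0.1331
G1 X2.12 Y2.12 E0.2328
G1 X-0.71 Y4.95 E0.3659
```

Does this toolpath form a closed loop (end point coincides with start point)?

no

Start point (G0): (-2.83, 2.83). End point (last G1): the path does not return to the start — open.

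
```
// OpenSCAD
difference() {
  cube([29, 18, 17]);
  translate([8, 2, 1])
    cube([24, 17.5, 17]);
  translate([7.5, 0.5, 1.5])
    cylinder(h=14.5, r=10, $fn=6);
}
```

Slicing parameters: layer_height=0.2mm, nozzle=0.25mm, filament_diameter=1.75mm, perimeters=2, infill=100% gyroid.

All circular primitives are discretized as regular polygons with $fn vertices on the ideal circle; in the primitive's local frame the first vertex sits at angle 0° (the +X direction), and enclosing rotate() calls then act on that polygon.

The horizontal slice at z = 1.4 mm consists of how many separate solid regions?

At z = 1.4 mm: the cube (footprint 29×18) is included at this height; the cube at (8, 2) is present — its section is the full 24×17.5 rectangle; the cylinder at (7.5, 0.5) is not intersected at this z (z outside [1.5, 16]); Subtracting the remaining from the first: starting from the 29×18 cube, the 24×17.5 cube at (8, 2) partially overlaps it — only the 336.00 mm² overlap (of its 420.00 mm²) is removed, clipping the outline — 1 connected region. The result has 1 disconnected region.

1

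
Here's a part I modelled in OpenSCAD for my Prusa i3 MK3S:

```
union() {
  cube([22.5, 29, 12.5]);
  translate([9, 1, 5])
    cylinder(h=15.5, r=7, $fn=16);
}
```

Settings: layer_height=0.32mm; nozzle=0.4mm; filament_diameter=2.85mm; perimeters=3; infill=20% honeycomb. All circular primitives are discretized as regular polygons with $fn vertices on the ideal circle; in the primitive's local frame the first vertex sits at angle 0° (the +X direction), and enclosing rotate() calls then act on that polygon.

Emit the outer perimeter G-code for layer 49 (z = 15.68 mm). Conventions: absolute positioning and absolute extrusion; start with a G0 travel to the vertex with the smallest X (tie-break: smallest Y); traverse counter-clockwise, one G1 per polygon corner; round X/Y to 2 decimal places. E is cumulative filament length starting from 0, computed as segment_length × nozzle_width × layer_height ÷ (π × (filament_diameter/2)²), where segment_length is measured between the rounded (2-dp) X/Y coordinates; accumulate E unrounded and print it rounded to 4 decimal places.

G0 X2.00 Y1.00 Z15.68
G1 X2.53 Y-1.68 E0.0548
G1 X4.05 Y-3.95 E0.1096
G1 X6.32 Y-5.47 E0.1644
G1 X9.00 Y-6.00 E0.2193
G1 X11.68 Y-5.47 E0.2741
G1 X13.95 Y-3.95 E0.3289
G1 X15.47 Y-1.68 E0.3837
G1 X16.00 Y1.00 E0.4385
G1 X15.47 Y3.68 E0.4933
G1 X13.95 Y5.95 E0.5481
G1 X11.68 Y7.47 E0.6030
G1 X9.00 Y8.00 E0.6578
G1 X6.32 Y7.47 E0.7126
G1 X4.05 Y5.95 E0.7674
G1 X2.53 Y3.68 E0.8222
G1 X2.00 Y1.00 E0.8770

At z = 15.68 mm: the cube is absent (z outside [0, 12.5]); the r=7 cylinder at (9, 1) contributes a regular 16-gon of circumradius 7; Combining (union): only the r=7 cylinder at (9, 1) is present, so the union is just that shape — 1 connected region. The outline is a single polygon with 16 vertices. Extrusion per mm of travel: 0.4 × 0.32 / (π × 1.425²) = 0.020065. Accumulating E over each segment gives final E = 0.8770.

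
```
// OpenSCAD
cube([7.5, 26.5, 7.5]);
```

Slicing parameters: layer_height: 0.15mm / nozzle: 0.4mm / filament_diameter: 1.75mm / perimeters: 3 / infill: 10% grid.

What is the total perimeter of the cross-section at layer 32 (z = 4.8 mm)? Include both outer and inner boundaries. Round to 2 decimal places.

At z = 4.8 mm: the cube is present — its section is the full 7.5×26.5 rectangle (perimeter 68.00 mm). Overall, the cross-section is a single solid region. Total boundary length (outer) = 68.00 mm.

68.00 mm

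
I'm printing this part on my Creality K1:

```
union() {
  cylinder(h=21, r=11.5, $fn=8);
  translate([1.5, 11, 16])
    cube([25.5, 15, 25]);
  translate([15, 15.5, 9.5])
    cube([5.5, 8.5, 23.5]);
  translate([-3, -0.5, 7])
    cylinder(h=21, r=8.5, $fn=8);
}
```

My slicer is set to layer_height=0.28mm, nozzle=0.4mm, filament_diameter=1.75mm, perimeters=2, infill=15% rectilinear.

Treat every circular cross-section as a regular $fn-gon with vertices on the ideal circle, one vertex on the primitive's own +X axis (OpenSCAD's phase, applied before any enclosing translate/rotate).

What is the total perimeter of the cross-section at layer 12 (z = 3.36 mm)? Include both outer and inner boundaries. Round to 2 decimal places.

70.41 mm

At z = 3.36 mm: the r=11.5 cylinder contributes a regular 8-gon of circumradius 11.5 (perimeter = 2·8·11.500·sin(180°/8) = 70.41 mm); the cube at (1.5, 11) does not reach this height (z outside [16, 41]); the cube at (15, 15.5) is not intersected at this z (z outside [9.5, 33]); the cylinder at (-3, -0.5) is absent (z outside [7, 28]); Combining (union): only the r=11.5 cylinder is present, so the union is just that shape — boundary = 70.41 mm. Overall, the cross-section is a single solid region. Total boundary length (outer) = 70.41 mm.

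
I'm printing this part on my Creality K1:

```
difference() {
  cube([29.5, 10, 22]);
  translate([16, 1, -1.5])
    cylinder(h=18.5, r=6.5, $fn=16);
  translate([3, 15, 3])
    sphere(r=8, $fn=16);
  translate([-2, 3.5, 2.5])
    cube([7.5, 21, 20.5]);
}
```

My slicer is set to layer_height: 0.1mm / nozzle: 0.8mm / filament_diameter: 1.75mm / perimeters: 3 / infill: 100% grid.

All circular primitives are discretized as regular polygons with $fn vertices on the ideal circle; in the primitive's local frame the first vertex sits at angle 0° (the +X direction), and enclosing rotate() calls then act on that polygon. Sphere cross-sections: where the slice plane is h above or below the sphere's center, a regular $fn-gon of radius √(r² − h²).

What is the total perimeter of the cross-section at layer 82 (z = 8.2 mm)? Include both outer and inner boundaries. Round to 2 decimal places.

88.38 mm

At z = 8.2 mm: the 29.5×10 cube contributes its full rectangle (perimeter 79.00 mm); the r=6.5 cylinder at (16, 1) contributes a regular 16-gon of circumradius 6.5 (perimeter = 2·16·6.500·sin(180°/16) = 40.58 mm); the sphere at (3, 15): section is a regular 16-gon, circumradius = √(r²−h²) = √(8²−5.2²) = 6.079 (perimeter = 2·16·6.079·sin(180°/16) = 37.95 mm); the cube at (-2, 3.5) is present — its section is the full 7.5×21 rectangle (perimeter 57.00 mm); Taking the first minus the rest: starting from the 29.5×10 cube, the r=6.5 cylinder at (16, 1) partially overlaps it — only the 77.47 mm² overlap (of its 129.35 mm²) is removed, clipping the outline; the r=8 sphere at (3, 15) partially overlaps it — only the 4.49 mm² overlap (of its 113.15 mm²) is removed, clipping the outline; the 7.5×21 cube at (-2, 3.5) partially overlaps it — only the 31.44 mm² overlap (of its 157.50 mm²) is removed, clipping the outline — boundary = 88.38 mm. Overall, the cross-section is a single solid region. Total boundary length (outer) = 88.38 mm.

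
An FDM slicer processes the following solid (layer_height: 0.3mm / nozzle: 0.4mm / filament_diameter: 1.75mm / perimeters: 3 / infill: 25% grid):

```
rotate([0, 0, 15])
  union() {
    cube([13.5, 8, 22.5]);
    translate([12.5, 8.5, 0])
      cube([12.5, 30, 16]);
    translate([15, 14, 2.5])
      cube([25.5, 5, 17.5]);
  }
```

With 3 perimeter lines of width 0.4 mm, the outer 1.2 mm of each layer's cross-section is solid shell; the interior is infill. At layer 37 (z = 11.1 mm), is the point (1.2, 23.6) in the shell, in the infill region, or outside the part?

outside

At z = 11.1 mm: the cube is present — its section is the full 13.5×8 rectangle; the cube at (12.5, 8.5) is present — its section is the full 12.5×30 rectangle; the 25.5×5 cube at (15, 14) contributes its full rectangle; Taking the union: the regions partially overlap (shared area 50.00 mm²), so overlapping operands fuse into one piece — 2 connected regions; (rotated 15° about Z; rotation is an isometry so areas/perimeters/island counts are preserved). Overall, the cross-section has 2 separate islands. Undo the 15° rotation: the query point maps to (7.267, 22.485) in the un-rotated model frame. The nearest boundary edge runs (12.50, 8.50)→(12.50, 38.50); distance from the point to it = 5.23 mm. The point is not inside any of the regions above, so it lies outside the cross-section (5.23 mm from the nearest boundary).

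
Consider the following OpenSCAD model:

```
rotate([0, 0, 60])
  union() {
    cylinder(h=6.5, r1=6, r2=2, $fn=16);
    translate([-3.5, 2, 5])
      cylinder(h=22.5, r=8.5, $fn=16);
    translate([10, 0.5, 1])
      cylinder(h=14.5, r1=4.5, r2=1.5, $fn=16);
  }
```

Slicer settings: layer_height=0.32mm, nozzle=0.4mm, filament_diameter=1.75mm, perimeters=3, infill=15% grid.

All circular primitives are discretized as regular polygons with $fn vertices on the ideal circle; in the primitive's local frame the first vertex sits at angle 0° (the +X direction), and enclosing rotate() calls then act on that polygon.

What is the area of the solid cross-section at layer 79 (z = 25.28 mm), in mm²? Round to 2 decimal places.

At z = 25.28 mm: the cone is not intersected at this z (z outside [0, 6.5]); the cylinder at (-3.5, 2): section is a regular 16-gon, circumradius r=8.5 (area = (16/2)·8.500²·sin(360°/16) = 221.19 mm²); the cone at (10, 0.5) is not intersected at this z (z outside [1, 15.5]); Combining (union): only the r=8.5 cylinder at (-3.5, 2) is present, so the union is just that shape — area = 221.19 mm²; (whole slice rotated 60° about Z — lengths, areas and connectivity unchanged). Overall, the cross-section is a single solid region. Net area = 221.19 mm².

221.19 mm²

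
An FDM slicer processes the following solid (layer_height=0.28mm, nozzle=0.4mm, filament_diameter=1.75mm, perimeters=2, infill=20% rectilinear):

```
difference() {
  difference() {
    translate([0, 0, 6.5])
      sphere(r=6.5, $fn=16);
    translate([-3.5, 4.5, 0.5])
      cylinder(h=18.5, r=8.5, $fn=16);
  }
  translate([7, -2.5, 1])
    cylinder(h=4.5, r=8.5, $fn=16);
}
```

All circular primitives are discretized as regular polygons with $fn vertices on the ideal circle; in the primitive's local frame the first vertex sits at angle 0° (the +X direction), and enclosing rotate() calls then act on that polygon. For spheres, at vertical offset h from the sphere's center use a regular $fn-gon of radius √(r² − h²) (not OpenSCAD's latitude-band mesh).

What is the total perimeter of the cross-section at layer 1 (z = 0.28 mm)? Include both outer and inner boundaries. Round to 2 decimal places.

At z = 0.28 mm: the r=6.5 sphere slices to a regular 16-gon of circumradius 1.887 (√(r²−h²) with h=6.22 from center) (perimeter = 2·16·1.887·sin(180°/16) = 11.78 mm); the cylinder at (-3.5, 4.5) is not intersected at this z (z outside [0.5, 19]); Taking the first minus the rest: none of the subtracted shapes is present at this height, so the r=6.5 sphere is unchanged — boundary = 11.78 mm; the cylinder at (7, -2.5) does not reach this height (z outside [1, 5.5]); Taking the first minus the rest: none of the subtracted shapes is present at this height, so that combined region is unchanged — boundary = 11.78 mm. Overall, the cross-section is a single solid region. Total boundary length (outer) = 11.78 mm.

11.78 mm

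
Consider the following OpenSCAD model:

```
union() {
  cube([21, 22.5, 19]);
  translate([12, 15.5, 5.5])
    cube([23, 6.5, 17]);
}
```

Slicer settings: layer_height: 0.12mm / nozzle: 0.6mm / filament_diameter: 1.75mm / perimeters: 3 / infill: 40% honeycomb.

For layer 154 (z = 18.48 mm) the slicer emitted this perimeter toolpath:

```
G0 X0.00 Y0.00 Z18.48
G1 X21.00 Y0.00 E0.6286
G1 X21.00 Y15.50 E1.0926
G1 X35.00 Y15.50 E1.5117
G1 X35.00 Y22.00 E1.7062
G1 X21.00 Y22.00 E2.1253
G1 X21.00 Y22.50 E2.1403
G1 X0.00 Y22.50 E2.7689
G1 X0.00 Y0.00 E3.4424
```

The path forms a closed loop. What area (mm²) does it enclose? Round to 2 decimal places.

Apply the shoelace formula to the sequence of (X, Y) vertices; enclosed area = 563.50 mm².

563.50 mm²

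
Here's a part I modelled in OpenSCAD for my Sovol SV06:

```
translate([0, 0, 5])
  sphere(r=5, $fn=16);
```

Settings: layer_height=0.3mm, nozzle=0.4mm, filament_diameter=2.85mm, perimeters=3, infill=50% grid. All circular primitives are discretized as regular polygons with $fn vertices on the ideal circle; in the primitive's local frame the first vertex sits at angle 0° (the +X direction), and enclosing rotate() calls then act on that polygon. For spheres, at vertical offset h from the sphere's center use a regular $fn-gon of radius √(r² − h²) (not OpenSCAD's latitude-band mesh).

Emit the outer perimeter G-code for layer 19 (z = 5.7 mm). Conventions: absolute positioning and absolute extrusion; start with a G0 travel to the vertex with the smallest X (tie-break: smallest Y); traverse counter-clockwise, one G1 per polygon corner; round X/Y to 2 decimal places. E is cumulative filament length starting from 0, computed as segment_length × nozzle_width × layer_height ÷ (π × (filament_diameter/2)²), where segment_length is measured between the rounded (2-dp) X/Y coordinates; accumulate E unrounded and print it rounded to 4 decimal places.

G0 X-4.95 Y0.00 Z5.70
G1 X-4.57 Y-1.89 E0.0363
G1 X-3.50 Y-3.50 E0.0726
G1 X-1.89 Y-4.57 E0.1090
G1 X0.00 Y-4.95 E0.1453
G1 X1.89 Y-4.57 E0.1815
G1 X3.50 Y-3.50 E0.2179
G1 X4.57 Y-1.89 E0.2542
G1 X4.95 Y0.00 E0.2905
G1 X4.57 Y1.89 E0.3268
G1 X3.50 Y3.50 E0.3631
G1 X1.89 Y4.57 E0.3995
G1 X0.00 Y4.95 E0.4358
G1 X-1.89 Y4.57 E0.4720
G1 X-3.50 Y3.50 E0.5084
G1 X-4.57 Y1.89 E0.5448
G1 X-4.95 Y0.00 E0.5810

At z = 5.7 mm: the r=5 sphere slices to a regular 16-gon of circumradius 4.951 (√(r²−h²) with h=0.7 from center). The outline is a single polygon with 16 vertices. Extrusion per mm of travel: 0.4 × 0.3 / (π × 1.425²) = 0.018811. Accumulating E over each segment gives final E = 0.5810.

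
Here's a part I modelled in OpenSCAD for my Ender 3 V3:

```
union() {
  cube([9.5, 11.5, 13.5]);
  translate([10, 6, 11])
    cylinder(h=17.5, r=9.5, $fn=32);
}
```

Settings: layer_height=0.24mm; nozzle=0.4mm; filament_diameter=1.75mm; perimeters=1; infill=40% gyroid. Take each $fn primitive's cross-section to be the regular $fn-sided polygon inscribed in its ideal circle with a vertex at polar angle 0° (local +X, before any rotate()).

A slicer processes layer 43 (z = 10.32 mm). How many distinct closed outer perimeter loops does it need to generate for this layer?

At z = 10.32 mm: the cube (footprint 9.5×11.5) is included at this height; the cylinder at (10, 6) is not intersected at this z (z outside [11, 28.5]); Combining (union): only the 9.5×11.5 cube is present, so the union is just that shape — 1 connected region. The result has 1 disconnected region.

1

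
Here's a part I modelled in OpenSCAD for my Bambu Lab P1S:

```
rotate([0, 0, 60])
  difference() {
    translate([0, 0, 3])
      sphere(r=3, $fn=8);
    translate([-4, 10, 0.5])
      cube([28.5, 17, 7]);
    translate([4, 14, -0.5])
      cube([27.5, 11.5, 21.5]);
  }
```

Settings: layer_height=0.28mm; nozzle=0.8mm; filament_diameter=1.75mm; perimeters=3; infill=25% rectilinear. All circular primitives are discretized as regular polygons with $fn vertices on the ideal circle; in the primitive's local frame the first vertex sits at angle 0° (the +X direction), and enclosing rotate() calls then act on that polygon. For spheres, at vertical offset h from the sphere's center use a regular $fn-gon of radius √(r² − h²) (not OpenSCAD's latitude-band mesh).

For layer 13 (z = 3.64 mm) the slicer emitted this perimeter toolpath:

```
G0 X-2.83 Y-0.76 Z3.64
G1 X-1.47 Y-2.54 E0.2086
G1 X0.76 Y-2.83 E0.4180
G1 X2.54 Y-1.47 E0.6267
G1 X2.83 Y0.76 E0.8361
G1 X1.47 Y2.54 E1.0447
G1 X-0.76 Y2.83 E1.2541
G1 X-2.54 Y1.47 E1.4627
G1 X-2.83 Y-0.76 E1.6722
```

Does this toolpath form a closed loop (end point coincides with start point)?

yes

Start point (G0): (-2.83, -0.76). End point (last G1): the path returns to the start — closed.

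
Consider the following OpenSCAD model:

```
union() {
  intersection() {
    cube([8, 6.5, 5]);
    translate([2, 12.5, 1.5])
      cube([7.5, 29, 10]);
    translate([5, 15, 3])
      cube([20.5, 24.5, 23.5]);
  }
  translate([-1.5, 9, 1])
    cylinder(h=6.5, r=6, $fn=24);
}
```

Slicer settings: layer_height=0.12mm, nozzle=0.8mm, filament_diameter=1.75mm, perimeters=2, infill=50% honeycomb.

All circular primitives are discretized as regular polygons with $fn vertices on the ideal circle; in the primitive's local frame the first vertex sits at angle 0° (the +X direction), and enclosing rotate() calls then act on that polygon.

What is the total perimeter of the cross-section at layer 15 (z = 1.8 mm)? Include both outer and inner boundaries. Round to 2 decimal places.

37.59 mm

At z = 1.8 mm: the cube (footprint 8×6.5) is included at this height (perimeter 29.00 mm); the cube at (2, 12.5) (footprint 7.5×29) is included at this height (perimeter 73.00 mm); the cube at (5, 15) is absent (z outside [3, 26.5]); Taking the intersection: at least one operand is absent at this height, so nothing remains; the r=6 cylinder at (-1.5, 9) contributes a regular 24-gon of circumradius 6 (perimeter = 2·24·6.000·sin(180°/24) = 37.59 mm); Merging all regions: only the r=6 cylinder at (-1.5, 9) is present, so the union is just that shape — boundary = 37.59 mm. Overall, the cross-section is a single solid region. Total boundary length (outer) = 37.59 mm.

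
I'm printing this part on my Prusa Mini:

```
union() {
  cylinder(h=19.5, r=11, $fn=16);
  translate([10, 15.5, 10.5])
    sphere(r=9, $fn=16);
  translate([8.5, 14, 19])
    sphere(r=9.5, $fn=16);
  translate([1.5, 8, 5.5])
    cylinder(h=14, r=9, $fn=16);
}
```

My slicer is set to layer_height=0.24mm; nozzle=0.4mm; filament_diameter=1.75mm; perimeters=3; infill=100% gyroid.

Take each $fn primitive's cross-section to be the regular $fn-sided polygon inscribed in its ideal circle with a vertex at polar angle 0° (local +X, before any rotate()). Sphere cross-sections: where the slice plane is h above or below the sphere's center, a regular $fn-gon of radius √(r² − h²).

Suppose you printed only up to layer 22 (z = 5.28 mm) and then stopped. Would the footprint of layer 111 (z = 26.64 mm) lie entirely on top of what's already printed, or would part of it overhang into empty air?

Compare the two slices. At z = 5.28: the r=11 cylinder gives a regular 16-gon of circumradius 11 (constant along its height) (area = (16/2)·11.000²·sin(360°/16) = 370.44 mm²); the sphere at (10, 15.5): section is a regular 16-gon, circumradius = √(r²−h²) = √(9²−5.22²) = 7.332 (area = (16/2)·7.332²·sin(360°/16) = 164.56 mm²); the sphere at (8.5, 14) is absent (|z−center|=13.720 > r=9.5); the cylinder at (1.5, 8) does not reach this height (z outside [5.5, 19.5]); Combining (union): the 2 present regions are separate (no shared area or edge), so areas and boundary lengths simply add and each stays a separate island — area = 535.00 mm². At z = 26.64: the cylinder is absent (z outside [0, 19.5]); the sphere at (10, 15.5) does not reach this height (|z−center|=16.140 > r=9); the r=9.5 sphere at (8.5, 14) slices to a regular 16-gon of circumradius 5.646 (√(r²−h²) with h=7.64 from center) (area = (16/2)·5.646²·sin(360°/16) = 97.60 mm²); the cylinder at (1.5, 8) does not reach this height (z outside [5.5, 19.5]); Taking the union: only the r=9.5 sphere at (8.5, 14) is present, so the union is just that shape — area = 97.60 mm². Checking containment: at z = 26.64 the cross-section extends beyond the z = 5.28 cross-section by about 2.59 mm².

part overhangs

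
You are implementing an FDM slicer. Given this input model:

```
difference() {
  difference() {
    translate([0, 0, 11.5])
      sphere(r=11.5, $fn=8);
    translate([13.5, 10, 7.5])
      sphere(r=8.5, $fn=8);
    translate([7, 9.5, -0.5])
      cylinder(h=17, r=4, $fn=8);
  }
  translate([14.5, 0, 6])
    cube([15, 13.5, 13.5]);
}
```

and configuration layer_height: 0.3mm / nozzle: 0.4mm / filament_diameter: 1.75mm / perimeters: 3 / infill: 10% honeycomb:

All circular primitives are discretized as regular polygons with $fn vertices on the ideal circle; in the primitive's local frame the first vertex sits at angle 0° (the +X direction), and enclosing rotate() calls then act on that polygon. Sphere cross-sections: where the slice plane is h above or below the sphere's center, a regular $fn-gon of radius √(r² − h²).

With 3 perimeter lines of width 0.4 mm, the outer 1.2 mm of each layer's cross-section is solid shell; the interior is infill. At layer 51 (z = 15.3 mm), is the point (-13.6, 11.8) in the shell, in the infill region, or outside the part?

outside

At z = 15.3 mm: the r=11.5 sphere slices to a regular 8-gon of circumradius 10.854 (√(r²−h²) with h=3.8 from center); the r=8.5 sphere at (13.5, 10) contributes a regular 8-gon of circumradius √(8.5²−7.8²) = 3.378; the r=4 cylinder at (7, 9.5) contributes a regular 8-gon of circumradius 4; Taking the first minus the rest: starting from the r=11.5 sphere, the r=8.5 sphere at (13.5, 10) misses the remaining region (no effect); the r=4 cylinder at (7, 9.5) partially overlaps it — only the 10.55 mm² overlap (of its 45.25 mm²) is removed, clipping the outline — 1 connected region; the cube at (14.5, 0) is present — its section is the full 15×13.5 rectangle; Subtracting the remaining from the first: starting from the result so far, the 15×13.5 cube at (14.5, 0) misses the remaining region (no effect) — 1 connected region. Overall, the cross-section is a single solid region. The nearest boundary edge runs (-10.85, 0.00)→(-7.67, 7.67); distance from the point to it = 7.22 mm. The point is not inside any of the regions above, so it lies outside the cross-section (7.22 mm from the nearest boundary).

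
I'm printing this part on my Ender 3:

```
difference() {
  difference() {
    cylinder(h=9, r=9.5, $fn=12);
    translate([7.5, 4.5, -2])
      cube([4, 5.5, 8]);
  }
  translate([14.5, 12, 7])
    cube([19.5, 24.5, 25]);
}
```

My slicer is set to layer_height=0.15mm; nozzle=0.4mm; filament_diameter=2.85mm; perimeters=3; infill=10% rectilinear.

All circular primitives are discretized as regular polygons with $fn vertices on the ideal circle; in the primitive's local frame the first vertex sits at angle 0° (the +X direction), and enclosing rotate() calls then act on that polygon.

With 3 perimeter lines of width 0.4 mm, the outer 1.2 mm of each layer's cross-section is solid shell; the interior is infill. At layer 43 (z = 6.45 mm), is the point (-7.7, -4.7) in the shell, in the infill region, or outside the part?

At z = 6.45 mm: the r=9.5 cylinder contributes a regular 12-gon of circumradius 9.5; the cube at (7.5, 4.5) is not intersected at this z (z outside [-2, 6]); Taking the first minus the rest: none of the subtracted shapes is present at this height, so the r=9.5 cylinder is unchanged — 1 connected region; the cube at (14.5, 12) does not reach this height (z outside [7, 32]); Subtracting the remaining from the first: none of the subtracted shapes is present at this height, so the result so far is unchanged — 1 connected region. Overall, the cross-section is a single solid region. The nearest boundary edge runs (-8.23, -4.75)→(-4.75, -8.23); distance from the point to it = 0.41 mm. The point is inside the cross-section, 0.41 mm from the nearest boundary — within the 1.2 mm shell band (3 × 0.4).

shell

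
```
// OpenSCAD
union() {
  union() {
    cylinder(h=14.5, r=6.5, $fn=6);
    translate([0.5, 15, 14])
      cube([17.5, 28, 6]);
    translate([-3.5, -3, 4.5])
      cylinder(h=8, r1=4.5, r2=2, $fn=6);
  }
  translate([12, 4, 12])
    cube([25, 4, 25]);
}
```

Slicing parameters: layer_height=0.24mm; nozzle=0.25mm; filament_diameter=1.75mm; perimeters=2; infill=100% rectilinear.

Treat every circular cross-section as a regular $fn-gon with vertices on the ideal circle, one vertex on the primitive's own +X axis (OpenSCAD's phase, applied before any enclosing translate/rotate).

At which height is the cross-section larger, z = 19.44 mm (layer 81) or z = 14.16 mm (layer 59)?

layer 59 (z = 14.16 mm)

Layer 81 (z = 19.44): the cylinder is absent (z outside [0, 14.5]); the cube at (0.5, 15) is present — its section is the full 17.5×28 rectangle (area 490.00 mm²); the cone at (-3.5, -3) does not reach this height (z outside [4.5, 12.5]); Merging all regions: only the 17.5×28 cube at (0.5, 15) is present, so the union is just that shape — area = 490.00 mm²; the 25×4 cube at (12, 4) contributes its full rectangle (area 100.00 mm²); Merging all regions: the 2 present regions are separate (no shared area or edge), so areas and boundary lengths simply add and each stays a separate island — area = 590.00 mm². So its area = 590.00 mm². Layer 59 (z = 14.16): the cylinder: section is a regular 6-gon, circumradius r=6.5 (area = (6/2)·6.500²·sin(360°/6) = 109.77 mm²); the cube at (0.5, 15) (footprint 17.5×28) is included at this height (area 490.00 mm²); the cone at (-3.5, -3) is not intersected at this z (z outside [4.5, 12.5]); Combining (union): the 2 present regions are separate (no shared area or edge), so areas and boundary lengths simply add and each stays a separate island — area = 599.77 mm²; the cube at (12, 4) is present — its section is the full 25×4 rectangle (area 100.00 mm²); Merging all regions: the 2 present regions are separate (no shared area or edge), so areas and boundary lengths simply add and each stays a separate island — area = 699.77 mm². So its area = 699.77 mm². Layer 59 is larger (699.77 vs 590.00 mm²).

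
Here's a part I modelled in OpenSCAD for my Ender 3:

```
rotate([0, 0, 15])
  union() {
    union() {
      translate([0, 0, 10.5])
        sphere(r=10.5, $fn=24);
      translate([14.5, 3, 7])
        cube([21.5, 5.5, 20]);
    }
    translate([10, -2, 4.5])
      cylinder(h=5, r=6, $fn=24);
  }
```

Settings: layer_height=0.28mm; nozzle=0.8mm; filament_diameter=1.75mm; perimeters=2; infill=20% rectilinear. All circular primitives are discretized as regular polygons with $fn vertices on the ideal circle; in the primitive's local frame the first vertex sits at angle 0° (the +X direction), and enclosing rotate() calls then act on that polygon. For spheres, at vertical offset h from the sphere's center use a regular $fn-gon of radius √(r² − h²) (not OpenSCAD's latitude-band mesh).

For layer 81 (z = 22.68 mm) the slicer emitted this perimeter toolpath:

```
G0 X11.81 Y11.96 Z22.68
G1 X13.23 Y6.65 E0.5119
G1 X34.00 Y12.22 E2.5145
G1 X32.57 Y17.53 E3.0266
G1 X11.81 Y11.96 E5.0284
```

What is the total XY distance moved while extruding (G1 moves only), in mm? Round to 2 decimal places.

53.99 mm

Sum the Euclidean lengths of each G1 segment: total = 53.99 mm.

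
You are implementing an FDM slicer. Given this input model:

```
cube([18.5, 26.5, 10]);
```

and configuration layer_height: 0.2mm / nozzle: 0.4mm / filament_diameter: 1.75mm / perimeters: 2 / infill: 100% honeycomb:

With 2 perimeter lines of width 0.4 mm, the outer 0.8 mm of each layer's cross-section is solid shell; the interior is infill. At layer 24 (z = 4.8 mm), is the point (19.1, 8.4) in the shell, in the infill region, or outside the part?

At z = 4.8 mm: the cube is present — its section is the full 18.5×26.5 rectangle. Overall, the cross-section is a single solid region. The nearest boundary edge runs (18.50, 0.00)→(18.50, 26.50); distance from the point to it = 0.60 mm. The point is not inside any of the regions above, so it lies outside the cross-section (0.60 mm from the nearest boundary).

outside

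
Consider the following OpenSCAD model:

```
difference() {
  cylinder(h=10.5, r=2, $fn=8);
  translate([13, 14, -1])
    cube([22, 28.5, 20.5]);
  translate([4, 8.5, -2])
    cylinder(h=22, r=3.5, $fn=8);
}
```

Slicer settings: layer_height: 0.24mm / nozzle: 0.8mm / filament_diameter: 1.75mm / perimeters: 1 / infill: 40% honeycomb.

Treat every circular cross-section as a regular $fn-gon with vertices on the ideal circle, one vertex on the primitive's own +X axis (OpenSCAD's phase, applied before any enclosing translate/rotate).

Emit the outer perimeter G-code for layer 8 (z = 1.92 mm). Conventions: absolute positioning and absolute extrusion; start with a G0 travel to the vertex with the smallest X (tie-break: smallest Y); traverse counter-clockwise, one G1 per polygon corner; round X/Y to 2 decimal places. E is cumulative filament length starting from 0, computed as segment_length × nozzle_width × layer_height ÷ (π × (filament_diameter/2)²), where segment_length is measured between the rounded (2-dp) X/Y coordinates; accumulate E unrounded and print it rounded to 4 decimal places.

G0 X-2.00 Y0.00 Z1.92
G1 X-1.41 Y-1.41 E0.1220
G1 X0.00 Y-2.00 E0.2440
G1 X1.41 Y-1.41 E0.3660
G1 X2.00 Y0.00 E0.4880
G1 X1.41 Y1.41 E0.6100
G1 X0.00 Y2.00 E0.7321
G1 X-1.41 Y1.41 E0.8541
G1 X-2.00 Y0.00 E0.9761

At z = 1.92 mm: the r=2 cylinder gives a regular 8-gon of circumradius 2 (constant along its height); the cube at (13, 14) (footprint 22×28.5) is included at this height; the cylinder at (4, 8.5): section is a regular 8-gon, circumradius r=3.5; Subtracting the remaining from the first: starting from the r=2 cylinder, the 22×28.5 cube at (13, 14) misses the remaining region (no effect); the r=3.5 cylinder at (4, 8.5) misses the remaining region (no effect) — 1 connected region. The outline is a single polygon with 8 vertices. Extrusion per mm of travel: 0.8 × 0.24 / (π × 0.875²) = 0.079824. Accumulating E over each segment gives final E = 0.9761.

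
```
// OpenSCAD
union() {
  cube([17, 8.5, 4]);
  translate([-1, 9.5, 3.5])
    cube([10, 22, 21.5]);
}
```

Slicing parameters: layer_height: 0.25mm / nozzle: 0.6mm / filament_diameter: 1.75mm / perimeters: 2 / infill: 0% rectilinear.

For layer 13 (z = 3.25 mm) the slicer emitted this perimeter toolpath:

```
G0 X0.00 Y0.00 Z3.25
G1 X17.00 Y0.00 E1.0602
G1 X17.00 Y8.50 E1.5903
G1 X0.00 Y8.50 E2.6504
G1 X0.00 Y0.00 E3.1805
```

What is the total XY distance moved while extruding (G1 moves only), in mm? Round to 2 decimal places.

51.00 mm

Sum the Euclidean lengths of each G1 segment: total = 51.00 mm.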